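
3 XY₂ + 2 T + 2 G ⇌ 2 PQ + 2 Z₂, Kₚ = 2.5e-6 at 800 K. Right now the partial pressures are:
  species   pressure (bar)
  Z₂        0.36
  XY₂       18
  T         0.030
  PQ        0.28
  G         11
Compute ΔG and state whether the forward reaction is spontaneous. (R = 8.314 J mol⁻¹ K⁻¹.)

Qₚ = P(PQ)²·P(Z₂)² / (P(XY₂)³·P(T)²·P(G)²) = (0.28)²·(0.36)² / ((18)³·(0.030)²·(11)²) = 1.60e-5
ΔG = RT ln(Qₚ/Kₚ) = (8.314 J mol⁻¹ K⁻¹)(800 K) × ln(1.60e-5/2.5e-6)
   = (6.651 kJ/mol)(1.856) = 12.3 kJ/mol
ΔG > 0, so the forward reaction is non-spontaneous (proceeds in reverse).

ΔG = 12.3 kJ/mol; the forward reaction is non-spontaneous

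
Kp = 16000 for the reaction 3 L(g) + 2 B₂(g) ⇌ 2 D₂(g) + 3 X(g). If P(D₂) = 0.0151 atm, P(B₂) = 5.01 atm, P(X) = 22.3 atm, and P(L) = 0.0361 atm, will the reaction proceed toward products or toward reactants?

toward products

Qp = P(D₂)²·P(X)³ / (P(L)³·P(B₂)²) = (0.0151)²·(22.3)³ / ((0.0361)³·(5.01)²) = 2140
Qp = 2140 < Kp = 16000, so the forward reaction proceeds.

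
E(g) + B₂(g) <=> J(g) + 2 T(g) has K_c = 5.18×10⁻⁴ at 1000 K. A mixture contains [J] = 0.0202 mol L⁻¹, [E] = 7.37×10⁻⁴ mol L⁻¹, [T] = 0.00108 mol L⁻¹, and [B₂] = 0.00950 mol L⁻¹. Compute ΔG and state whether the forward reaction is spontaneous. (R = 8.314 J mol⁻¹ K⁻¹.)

ΔG = 15.6 kJ/mol; the forward reaction is non-spontaneous

Q_c = [J]·[T]² / ([E]·[B₂]) = (0.0202)·(0.00108)² / ((7.37×10⁻⁴)·(0.00950)) = 0.00337
ΔG = RT ln(Q_c/K_c) = (8.314 J mol⁻¹ K⁻¹)(1000 K) × ln(0.00337/5.18×10⁻⁴)
   = (8.314 kJ/mol)(1.873) = 15.6 kJ/mol
ΔG > 0, so the forward reaction is non-spontaneous (proceeds in reverse).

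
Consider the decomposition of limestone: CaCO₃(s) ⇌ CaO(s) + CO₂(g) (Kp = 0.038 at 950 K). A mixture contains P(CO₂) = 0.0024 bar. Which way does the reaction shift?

(CaCO₃, CaO are pure solids — omitted from Qp.)
Qp = P(CO₂) = 0.0024
Qp = 0.0024 < Kp = 0.038, so the forward reaction proceeds.

in the forward direction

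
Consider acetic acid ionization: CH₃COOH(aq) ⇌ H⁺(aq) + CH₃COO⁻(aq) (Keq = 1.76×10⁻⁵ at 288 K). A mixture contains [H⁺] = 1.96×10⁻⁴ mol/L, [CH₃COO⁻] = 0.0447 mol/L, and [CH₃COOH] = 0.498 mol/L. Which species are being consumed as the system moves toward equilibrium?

Q = [H⁺]·[CH₃COO⁻] / [CH₃COOH] = (1.96×10⁻⁴)·(0.0447) / (0.498) = 1.76×10⁻⁵
Q = 1.76×10⁻⁵ = Keq; the system is at equilibrium.

none (at equilibrium)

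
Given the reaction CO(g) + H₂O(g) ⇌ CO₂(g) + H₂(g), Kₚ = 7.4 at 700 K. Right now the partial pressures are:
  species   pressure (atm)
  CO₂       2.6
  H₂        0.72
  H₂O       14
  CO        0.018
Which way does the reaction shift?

at equilibrium

Qₚ = P(CO₂)·P(H₂) / (P(CO)·P(H₂O)) = (2.6)·(0.72) / ((0.018)·(14)) = 7.4
Qₚ = 7.4 = Kₚ, so the system is already at equilibrium.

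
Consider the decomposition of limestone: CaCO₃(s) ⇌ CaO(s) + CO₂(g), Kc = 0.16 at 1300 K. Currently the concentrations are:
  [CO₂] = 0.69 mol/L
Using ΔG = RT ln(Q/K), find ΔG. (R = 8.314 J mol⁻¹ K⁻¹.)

ΔG = 15.8 kJ/mol

(CaCO₃, CaO are pure solids — omitted from Qc.)
Qc = [CO₂] = 0.690
ΔG = RT ln(Qc/Kc) = (8.314 J mol⁻¹ K⁻¹)(1300 K) × ln(0.690/0.16)
   = (10.81 kJ/mol)(1.462) = 15.8 kJ/mol
ΔG > 0, so the forward reaction is non-spontaneous (proceeds in reverse).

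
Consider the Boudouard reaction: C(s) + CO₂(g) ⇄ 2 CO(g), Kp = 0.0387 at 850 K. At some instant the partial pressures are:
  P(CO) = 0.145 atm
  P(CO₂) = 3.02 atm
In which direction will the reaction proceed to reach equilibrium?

(C is a pure solid — omitted from Qp.)
Qp = P(CO)² / P(CO₂) = (0.145)² / (3.02) = 0.00696
Qp = 0.00696 < Kp = 0.0387, so the forward reaction proceeds.

forward (toward products)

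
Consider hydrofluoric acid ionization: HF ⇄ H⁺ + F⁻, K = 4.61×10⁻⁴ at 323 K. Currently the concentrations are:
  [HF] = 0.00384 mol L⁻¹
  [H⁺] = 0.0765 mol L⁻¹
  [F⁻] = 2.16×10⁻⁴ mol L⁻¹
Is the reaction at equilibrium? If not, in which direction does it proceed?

to the left

Q = [H⁺]·[F⁻] / [HF] = (0.0765)·(2.16×10⁻⁴) / (0.00384) = 0.00430
Q = 0.00430 > K = 4.61×10⁻⁴, so the reverse reaction proceeds.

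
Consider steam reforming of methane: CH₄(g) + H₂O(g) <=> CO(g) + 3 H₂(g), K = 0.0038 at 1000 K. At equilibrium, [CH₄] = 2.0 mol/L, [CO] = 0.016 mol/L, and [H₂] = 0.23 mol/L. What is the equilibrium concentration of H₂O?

[H₂O] = 0.026 mol/L

At equilibrium, K = [CO]·[H₂]³ / ([CH₄]·[H₂O]) = 0.0038.
(0.016)·(0.23)³ / ((2.0)·([H₂O])) = 0.0038
[H₂O] = 0.0256 = 0.026 mol/L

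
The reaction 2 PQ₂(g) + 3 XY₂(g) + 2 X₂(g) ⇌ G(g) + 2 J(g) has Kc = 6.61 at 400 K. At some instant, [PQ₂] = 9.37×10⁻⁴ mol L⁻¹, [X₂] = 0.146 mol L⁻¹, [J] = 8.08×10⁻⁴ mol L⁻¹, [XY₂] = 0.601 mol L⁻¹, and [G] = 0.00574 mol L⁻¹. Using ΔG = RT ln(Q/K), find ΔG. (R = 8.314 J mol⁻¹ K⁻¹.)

Qc = [G]·[J]² / ([PQ₂]²·[XY₂]³·[X₂]²) = (0.00574)·(8.08×10⁻⁴)² / ((9.37×10⁻⁴)²·(0.601)³·(0.146)²) = 0.922
ΔG = RT ln(Qc/Kc) = (8.314 J mol⁻¹ K⁻¹)(400 K) × ln(0.922/6.61)
   = (3.326 kJ/mol)(-1.970) = -6.55 kJ/mol
ΔG < 0, so the forward reaction is spontaneous (proceeds forward).

ΔG = -6.55 kJ/mol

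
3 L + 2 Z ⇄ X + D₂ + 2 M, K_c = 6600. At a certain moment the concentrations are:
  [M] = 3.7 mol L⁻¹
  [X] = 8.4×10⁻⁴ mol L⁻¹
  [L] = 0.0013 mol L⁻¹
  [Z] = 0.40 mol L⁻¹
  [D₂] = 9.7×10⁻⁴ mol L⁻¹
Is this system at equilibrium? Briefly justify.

Q_c = [X]·[D₂]·[M]² / ([L]³·[Z]²) = (8.4×10⁻⁴)·(9.7×10⁻⁴)·(3.7)² / ((0.0013)³·(0.40)²) = 32000
Q_c = 32000 > K_c = 6600: net reverse reaction.

no; Q > K, reaction proceeds in reverse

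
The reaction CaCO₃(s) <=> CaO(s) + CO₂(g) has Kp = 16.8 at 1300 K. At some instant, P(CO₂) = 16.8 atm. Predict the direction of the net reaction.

(CaCO₃, CaO are pure solids — omitted from Qp.)
Qp = P(CO₂) = 16.8
Qp = 16.8 = Kp, so the system is already at equilibrium.

neither direction; the system is at equilibrium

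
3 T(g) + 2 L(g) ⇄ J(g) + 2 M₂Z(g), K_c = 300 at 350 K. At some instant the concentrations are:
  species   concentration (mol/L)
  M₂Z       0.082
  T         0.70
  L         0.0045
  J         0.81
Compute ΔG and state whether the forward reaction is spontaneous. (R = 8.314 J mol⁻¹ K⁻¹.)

ΔG = 2.80 kJ/mol; the forward reaction is non-spontaneous

Q_c = [J]·[M₂Z]² / ([T]³·[L]²) = (0.81)·(0.082)² / ((0.70)³·(0.0045)²) = 784
ΔG = RT ln(Q_c/K_c) = (8.314 J mol⁻¹ K⁻¹)(350 K) × ln(784/300)
   = (2.910 kJ/mol)(0.9606) = 2.80 kJ/mol
ΔG > 0, so the forward reaction is non-spontaneous (proceeds in reverse).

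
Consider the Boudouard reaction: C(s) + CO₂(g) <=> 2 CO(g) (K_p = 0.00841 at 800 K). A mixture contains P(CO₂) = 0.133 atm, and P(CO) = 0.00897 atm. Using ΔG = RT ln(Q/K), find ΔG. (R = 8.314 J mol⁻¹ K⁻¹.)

(C is a pure solid — omitted from Q_p.)
Q_p = P(CO)² / P(CO₂) = (0.00897)² / (0.133) = 6.05e-4
ΔG = RT ln(Q_p/K_p) = (8.314 J mol⁻¹ K⁻¹)(800 K) × ln(6.05e-4/0.00841)
   = (6.651 kJ/mol)(-2.632) = -17.5 kJ/mol
ΔG < 0, so the forward reaction is spontaneous (proceeds forward).

ΔG = -17.5 kJ/mol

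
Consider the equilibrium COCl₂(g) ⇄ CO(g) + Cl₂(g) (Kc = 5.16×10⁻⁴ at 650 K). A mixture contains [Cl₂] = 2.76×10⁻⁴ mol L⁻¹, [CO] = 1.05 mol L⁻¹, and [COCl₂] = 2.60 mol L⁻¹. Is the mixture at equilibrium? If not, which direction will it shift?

Qc = [CO]·[Cl₂] / [COCl₂] = (1.05)·(2.76×10⁻⁴) / (2.60) = 1.11×10⁻⁴
Qc = 1.11×10⁻⁴ < Kc = 5.16×10⁻⁴: net forward reaction.

no; Q < K, reaction proceeds forward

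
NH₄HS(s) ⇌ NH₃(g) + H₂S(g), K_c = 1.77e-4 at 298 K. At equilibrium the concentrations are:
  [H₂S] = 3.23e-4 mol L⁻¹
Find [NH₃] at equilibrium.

[NH₃] = 0.548 mol L⁻¹

(NH₄HS is a pure solid — omitted from K_c.)
At equilibrium, K_c = [NH₃]·[H₂S] = 1.77e-4.
([NH₃])·(3.23e-4) = 1.77e-4
[NH₃] = 0.548 mol L⁻¹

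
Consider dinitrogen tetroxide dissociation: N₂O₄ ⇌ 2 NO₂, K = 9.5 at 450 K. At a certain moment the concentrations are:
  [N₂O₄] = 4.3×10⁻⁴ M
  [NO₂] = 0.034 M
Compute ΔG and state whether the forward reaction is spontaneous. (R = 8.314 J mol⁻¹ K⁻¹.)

ΔG = -4.72 kJ/mol; the forward reaction is spontaneous

Q = [NO₂]² / [N₂O₄] = (0.034)² / (4.3×10⁻⁴) = 2.69
ΔG = RT ln(Q/K) = (8.314 J mol⁻¹ K⁻¹)(450 K) × ln(2.69/9.5)
   = (3.741 kJ/mol)(-1.262) = -4.72 kJ/mol
ΔG < 0, so the forward reaction is spontaneous (proceeds forward).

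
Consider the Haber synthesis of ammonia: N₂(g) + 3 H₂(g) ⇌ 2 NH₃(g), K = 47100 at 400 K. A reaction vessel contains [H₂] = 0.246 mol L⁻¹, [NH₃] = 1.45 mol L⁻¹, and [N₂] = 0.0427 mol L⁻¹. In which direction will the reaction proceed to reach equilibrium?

in the forward direction

Q = [NH₃]² / ([N₂]·[H₂]³) = (1.45)² / ((0.0427)·(0.246)³) = 3310
Q = 3310 < K = 47100, so the forward reaction proceeds.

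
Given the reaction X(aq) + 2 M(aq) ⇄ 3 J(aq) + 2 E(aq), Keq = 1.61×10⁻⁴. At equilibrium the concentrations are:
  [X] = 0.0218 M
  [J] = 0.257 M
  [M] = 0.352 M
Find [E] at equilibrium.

[E] = 0.00506 M

At equilibrium, Keq = [J]³·[E]² / ([X]·[M]²) = 1.61×10⁻⁴.
(0.257)³·([E])² / ((0.0218)·(0.352)²) = 1.61×10⁻⁴
[E]² = 2.56×10⁻⁵ ⇒ [E] = 0.00506 M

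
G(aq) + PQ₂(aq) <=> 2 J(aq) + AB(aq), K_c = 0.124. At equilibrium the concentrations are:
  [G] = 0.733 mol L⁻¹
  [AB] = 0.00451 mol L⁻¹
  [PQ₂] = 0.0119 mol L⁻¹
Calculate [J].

[J] = 0.490 mol L⁻¹

At equilibrium, K_c = [J]²·[AB] / ([G]·[PQ₂]) = 0.124.
([J])²·(0.00451) / ((0.733)·(0.0119)) = 0.124
[J]² = 0.240 ⇒ [J] = 0.490 mol L⁻¹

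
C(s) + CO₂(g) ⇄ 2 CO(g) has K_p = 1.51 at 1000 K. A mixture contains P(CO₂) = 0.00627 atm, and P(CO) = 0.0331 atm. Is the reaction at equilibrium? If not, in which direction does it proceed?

(C is a pure solid — omitted from Q_p.)
Q_p = P(CO)² / P(CO₂) = (0.0331)² / (0.00627) = 0.175
Q_p = 0.175 < K_p = 1.51, so the forward reaction proceeds.

in the forward direction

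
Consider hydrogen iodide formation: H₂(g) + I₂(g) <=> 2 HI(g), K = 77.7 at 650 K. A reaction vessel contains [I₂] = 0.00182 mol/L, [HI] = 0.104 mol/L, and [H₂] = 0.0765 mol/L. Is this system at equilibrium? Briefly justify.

yes, at equilibrium

Q = [HI]² / ([H₂]·[I₂]) = (0.104)² / ((0.0765)·(0.00182)) = 77.7
Q = 77.7 = K; the system is at equilibrium.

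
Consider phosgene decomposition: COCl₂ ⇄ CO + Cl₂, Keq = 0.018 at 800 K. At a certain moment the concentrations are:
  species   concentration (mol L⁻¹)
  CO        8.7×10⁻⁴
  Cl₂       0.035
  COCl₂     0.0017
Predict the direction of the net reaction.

neither direction; the system is at equilibrium

Q = [CO]·[Cl₂] / [COCl₂] = (8.7×10⁻⁴)·(0.035) / (0.0017) = 0.018
Q = 0.018 = Keq, so the system is already at equilibrium.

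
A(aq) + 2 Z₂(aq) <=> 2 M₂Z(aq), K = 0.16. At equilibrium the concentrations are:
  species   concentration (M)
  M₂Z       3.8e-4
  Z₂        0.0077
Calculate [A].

[A] = 0.015 M

At equilibrium, K = [M₂Z]² / ([A]·[Z₂]²) = 0.16.
(3.8e-4)² / (([A])·(0.0077)²) = 0.16
[A] = 0.0152 = 0.015 M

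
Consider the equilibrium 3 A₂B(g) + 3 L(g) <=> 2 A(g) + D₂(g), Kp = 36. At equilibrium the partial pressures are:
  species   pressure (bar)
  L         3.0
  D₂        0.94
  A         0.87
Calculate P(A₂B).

At equilibrium, Kp = P(A)²·P(D₂) / (P(A₂B)³·P(L)³) = 36.
(0.87)²·(0.94) / ((P(A₂B))³·(3.0)³) = 36
P(A₂B)³ = 7.32×10⁻⁴ ⇒ P(A₂B) = 0.090 bar

P(A₂B) = 0.090 bar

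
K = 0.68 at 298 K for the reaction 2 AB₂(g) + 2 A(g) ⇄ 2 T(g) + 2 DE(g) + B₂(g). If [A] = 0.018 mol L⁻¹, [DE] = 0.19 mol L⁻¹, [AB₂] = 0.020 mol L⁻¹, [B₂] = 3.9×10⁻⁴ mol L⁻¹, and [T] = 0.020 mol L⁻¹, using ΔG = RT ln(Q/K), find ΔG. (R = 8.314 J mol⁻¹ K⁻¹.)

Q = [T]²·[DE]²·[B₂] / ([AB₂]²·[A]²) = (0.020)²·(0.19)²·(3.9×10⁻⁴) / ((0.020)²·(0.018)²) = 0.0435
ΔG = RT ln(Q/K) = (8.314 J mol⁻¹ K⁻¹)(298 K) × ln(0.0435/0.68)
   = (2.478 kJ/mol)(-2.749) = -6.81 kJ/mol
ΔG < 0, so the forward reaction is spontaneous (proceeds forward).

ΔG = -6.81 kJ/mol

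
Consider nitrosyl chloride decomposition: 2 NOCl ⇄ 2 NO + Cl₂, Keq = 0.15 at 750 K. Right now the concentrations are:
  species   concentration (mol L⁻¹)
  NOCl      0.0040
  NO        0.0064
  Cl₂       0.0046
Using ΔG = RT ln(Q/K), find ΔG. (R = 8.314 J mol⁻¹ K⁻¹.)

ΔG = -15.9 kJ/mol

Q = [NO]²·[Cl₂] / [NOCl]² = (0.0064)²·(0.0046) / (0.0040)² = 0.0118
ΔG = RT ln(Q/Keq) = (8.314 J mol⁻¹ K⁻¹)(750 K) × ln(0.0118/0.15)
   = (6.236 kJ/mol)(-2.543) = -15.9 kJ/mol
ΔG < 0, so the forward reaction is spontaneous (proceeds forward).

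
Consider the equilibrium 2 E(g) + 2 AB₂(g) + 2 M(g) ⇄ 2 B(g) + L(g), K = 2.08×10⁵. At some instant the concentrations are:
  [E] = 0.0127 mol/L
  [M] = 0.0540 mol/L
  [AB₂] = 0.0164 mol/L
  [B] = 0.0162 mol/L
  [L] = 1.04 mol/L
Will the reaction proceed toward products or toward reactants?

Q = [B]²·[L] / ([E]²·[AB₂]²·[M]²) = (0.0162)²·(1.04) / ((0.0127)²·(0.0164)²·(0.0540)²) = 2.16×10⁶
Q = 2.16×10⁶ > K = 2.08×10⁵, so the reverse reaction proceeds.

toward reactants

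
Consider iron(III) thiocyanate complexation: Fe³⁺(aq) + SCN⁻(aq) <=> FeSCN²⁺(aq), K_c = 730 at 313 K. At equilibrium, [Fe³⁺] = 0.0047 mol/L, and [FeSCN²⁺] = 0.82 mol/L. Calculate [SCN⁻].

At equilibrium, K_c = [FeSCN²⁺] / ([Fe³⁺]·[SCN⁻]) = 730.
(0.82) / ((0.0047)·([SCN⁻])) = 730
[SCN⁻] = 0.239 = 0.24 mol/L

[SCN⁻] = 0.24 mol/L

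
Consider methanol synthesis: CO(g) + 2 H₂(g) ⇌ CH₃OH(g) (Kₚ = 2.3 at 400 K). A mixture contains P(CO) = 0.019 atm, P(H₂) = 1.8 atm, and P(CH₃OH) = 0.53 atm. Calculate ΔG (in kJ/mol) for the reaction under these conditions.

Qₚ = P(CH₃OH) / (P(CO)·P(H₂)²) = (0.53) / ((0.019)·(1.8)²) = 8.61
ΔG = RT ln(Qₚ/Kₚ) = (8.314 J mol⁻¹ K⁻¹)(400 K) × ln(8.61/2.3)
   = (3.326 kJ/mol)(1.320) = 4.39 kJ/mol
ΔG > 0, so the forward reaction is non-spontaneous (proceeds in reverse).

ΔG = 4.39 kJ/mol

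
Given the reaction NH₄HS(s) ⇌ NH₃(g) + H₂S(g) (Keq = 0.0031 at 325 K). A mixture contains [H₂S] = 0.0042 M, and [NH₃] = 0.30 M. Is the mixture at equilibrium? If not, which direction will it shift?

(NH₄HS is a pure solid — omitted from Q.)
Q = [NH₃]·[H₂S] = (0.30)·(0.0042) = 0.0013
Q = 0.0013 < Keq = 0.0031: net forward reaction.

no; Q < K, reaction proceeds forward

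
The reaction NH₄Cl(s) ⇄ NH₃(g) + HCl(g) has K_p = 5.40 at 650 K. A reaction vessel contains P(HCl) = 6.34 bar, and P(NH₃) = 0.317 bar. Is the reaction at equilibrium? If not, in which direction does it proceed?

to the right

(NH₄Cl is a pure solid — omitted from Q_p.)
Q_p = P(NH₃)·P(HCl) = (0.317)·(6.34) = 2.01
Q_p = 2.01 < K_p = 5.40, so the forward reaction proceeds.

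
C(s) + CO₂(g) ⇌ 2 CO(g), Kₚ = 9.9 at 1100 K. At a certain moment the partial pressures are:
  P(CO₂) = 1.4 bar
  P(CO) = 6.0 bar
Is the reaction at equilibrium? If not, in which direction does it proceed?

(C is a pure solid — omitted from Qₚ.)
Qₚ = P(CO)² / P(CO₂) = (6.0)² / (1.4) = 26
Qₚ = 26 > Kₚ = 9.9, so the reverse reaction proceeds.

reverse (toward reactants)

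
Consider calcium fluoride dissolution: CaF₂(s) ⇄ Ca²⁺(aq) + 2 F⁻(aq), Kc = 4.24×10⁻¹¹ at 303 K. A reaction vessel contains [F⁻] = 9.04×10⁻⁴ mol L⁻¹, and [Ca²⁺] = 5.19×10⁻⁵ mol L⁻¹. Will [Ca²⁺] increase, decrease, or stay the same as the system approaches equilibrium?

(CaF₂ is a pure solid — omitted from Qc.)
Qc = [Ca²⁺]·[F⁻]² = (5.19×10⁻⁵)·(9.04×10⁻⁴)² = 4.24×10⁻¹¹
Qc = 4.24×10⁻¹¹ = Kc; the system is at equilibrium.

stay the same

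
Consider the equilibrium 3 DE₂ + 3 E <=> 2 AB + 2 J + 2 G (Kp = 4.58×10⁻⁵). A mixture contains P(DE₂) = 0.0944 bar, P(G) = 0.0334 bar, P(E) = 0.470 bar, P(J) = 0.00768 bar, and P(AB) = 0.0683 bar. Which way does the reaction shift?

to the right

Qp = P(AB)²·P(J)²·P(G)² / (P(DE₂)³·P(E)³) = (0.0683)²·(0.00768)²·(0.0334)² / ((0.0944)³·(0.470)³) = 3.51×10⁻⁶
Qp = 3.51×10⁻⁶ < Kp = 4.58×10⁻⁵, so the forward reaction proceeds.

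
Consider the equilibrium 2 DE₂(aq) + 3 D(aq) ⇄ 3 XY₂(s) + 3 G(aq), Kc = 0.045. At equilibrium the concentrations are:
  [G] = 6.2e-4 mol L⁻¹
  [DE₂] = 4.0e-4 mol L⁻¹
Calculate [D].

[D] = 0.32 mol L⁻¹

(XY₂ is a pure solid — omitted from Kc.)
At equilibrium, Kc = [G]³ / ([DE₂]²·[D]³) = 0.045.
(6.2e-4)³ / ((4.0e-4)²·([D])³) = 0.045
[D]³ = 0.0331 ⇒ [D] = 0.32 mol L⁻¹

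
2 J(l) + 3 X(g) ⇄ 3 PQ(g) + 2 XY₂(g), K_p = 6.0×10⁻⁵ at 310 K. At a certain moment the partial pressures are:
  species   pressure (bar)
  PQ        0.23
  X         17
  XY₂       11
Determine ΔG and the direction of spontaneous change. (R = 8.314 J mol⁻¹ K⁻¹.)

ΔG = 4.15 kJ/mol; the forward reaction is non-spontaneous

(J is a pure liquid — omitted from Q_p.)
Q_p = P(PQ)³·P(XY₂)² / P(X)³ = (0.23)³·(11)² / (17)³ = 3.00×10⁻⁴
ΔG = RT ln(Q_p/K_p) = (8.314 J mol⁻¹ K⁻¹)(310 K) × ln(3.00×10⁻⁴/6.0×10⁻⁵)
   = (2.577 kJ/mol)(1.609) = 4.15 kJ/mol
ΔG > 0, so the forward reaction is non-spontaneous (proceeds in reverse).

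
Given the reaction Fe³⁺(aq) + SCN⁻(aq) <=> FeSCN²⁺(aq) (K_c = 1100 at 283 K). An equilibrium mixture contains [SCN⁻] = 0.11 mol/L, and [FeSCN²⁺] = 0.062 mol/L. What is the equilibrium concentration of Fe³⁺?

[Fe³⁺] = 5.1e-4 mol/L

At equilibrium, K_c = [FeSCN²⁺] / ([Fe³⁺]·[SCN⁻]) = 1100.
(0.062) / (([Fe³⁺])·(0.11)) = 1100
[Fe³⁺] = 5.12e-4 = 5.1e-4 mol/L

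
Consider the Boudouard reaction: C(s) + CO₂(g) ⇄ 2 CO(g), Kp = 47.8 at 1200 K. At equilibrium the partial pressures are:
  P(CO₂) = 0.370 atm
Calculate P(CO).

P(CO) = 4.21 atm

(C is a pure solid — omitted from Kp.)
At equilibrium, Kp = P(CO)² / P(CO₂) = 47.8.
(P(CO))² / (0.370) = 47.8
P(CO)² = 17.7 ⇒ P(CO) = 4.21 atm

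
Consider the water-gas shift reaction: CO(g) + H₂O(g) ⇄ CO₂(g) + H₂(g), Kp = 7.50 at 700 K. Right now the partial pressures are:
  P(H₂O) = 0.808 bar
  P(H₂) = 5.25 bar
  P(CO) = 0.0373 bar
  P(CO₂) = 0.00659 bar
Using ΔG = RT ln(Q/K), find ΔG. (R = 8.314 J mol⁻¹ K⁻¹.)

ΔG = -10.9 kJ/mol

Qp = P(CO₂)·P(H₂) / (P(CO)·P(H₂O)) = (0.00659)·(5.25) / ((0.0373)·(0.808)) = 1.15
ΔG = RT ln(Qp/Kp) = (8.314 J mol⁻¹ K⁻¹)(700 K) × ln(1.15/7.50)
   = (5.820 kJ/mol)(-1.875) = -10.9 kJ/mol
ΔG < 0, so the forward reaction is spontaneous (proceeds forward).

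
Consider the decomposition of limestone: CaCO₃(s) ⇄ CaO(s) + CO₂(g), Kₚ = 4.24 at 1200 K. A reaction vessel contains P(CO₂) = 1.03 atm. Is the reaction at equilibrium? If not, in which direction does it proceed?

(CaCO₃, CaO are pure solids — omitted from Qₚ.)
Qₚ = P(CO₂) = 1.03
Qₚ = 1.03 < Kₚ = 4.24, so the forward reaction proceeds.

in the forward direction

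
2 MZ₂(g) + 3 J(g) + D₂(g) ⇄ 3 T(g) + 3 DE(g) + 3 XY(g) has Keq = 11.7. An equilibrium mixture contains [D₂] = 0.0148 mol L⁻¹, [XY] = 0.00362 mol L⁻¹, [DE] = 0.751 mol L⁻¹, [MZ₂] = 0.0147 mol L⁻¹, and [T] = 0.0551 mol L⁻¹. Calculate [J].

[J] = 0.00448 mol L⁻¹

At equilibrium, Keq = [T]³·[DE]³·[XY]³ / ([MZ₂]²·[J]³·[D₂]) = 11.7.
(0.0551)³·(0.751)³·(0.00362)³ / ((0.0147)²·([J])³·(0.0148)) = 11.7
[J]³ = 8.98×10⁻⁸ ⇒ [J] = 0.00448 mol L⁻¹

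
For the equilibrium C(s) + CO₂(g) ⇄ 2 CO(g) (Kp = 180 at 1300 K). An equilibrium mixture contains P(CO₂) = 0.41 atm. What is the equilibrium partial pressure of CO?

P(CO) = 8.6 atm

(C is a pure solid — omitted from Kp.)
At equilibrium, Kp = P(CO)² / P(CO₂) = 180.
(P(CO))² / (0.41) = 180
P(CO)² = 73.8 ⇒ P(CO) = 8.6 atm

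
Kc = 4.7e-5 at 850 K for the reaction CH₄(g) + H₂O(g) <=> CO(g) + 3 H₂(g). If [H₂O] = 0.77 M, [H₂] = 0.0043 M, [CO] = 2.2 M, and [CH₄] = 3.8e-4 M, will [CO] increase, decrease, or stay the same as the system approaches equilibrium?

Qc = [CO]·[H₂]³ / ([CH₄]·[H₂O]) = (2.2)·(0.0043)³ / ((3.8e-4)·(0.77)) = 6.0e-4
Qc = 6.0e-4 > Kc = 4.7e-5: net reverse reaction.
CO is a product, so it decreases.

decrease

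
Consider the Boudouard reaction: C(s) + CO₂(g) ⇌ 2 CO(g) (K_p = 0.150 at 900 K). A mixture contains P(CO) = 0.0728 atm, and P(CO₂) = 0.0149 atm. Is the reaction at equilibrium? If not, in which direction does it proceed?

in the reverse direction

(C is a pure solid — omitted from Q_p.)
Q_p = P(CO)² / P(CO₂) = (0.0728)² / (0.0149) = 0.356
Q_p = 0.356 > K_p = 0.150, so the reverse reaction proceeds.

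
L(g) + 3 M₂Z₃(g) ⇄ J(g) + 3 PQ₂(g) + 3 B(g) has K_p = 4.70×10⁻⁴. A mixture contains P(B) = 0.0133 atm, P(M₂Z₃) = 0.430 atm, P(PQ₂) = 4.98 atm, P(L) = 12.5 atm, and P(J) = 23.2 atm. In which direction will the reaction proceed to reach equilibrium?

reverse (toward reactants)

Q_p = P(J)·P(PQ₂)³·P(B)³ / (P(L)·P(M₂Z₃)³) = (23.2)·(4.98)³·(0.0133)³ / ((12.5)·(0.430)³) = 0.00678
Q_p = 0.00678 > K_p = 4.70×10⁻⁴, so the reverse reaction proceeds.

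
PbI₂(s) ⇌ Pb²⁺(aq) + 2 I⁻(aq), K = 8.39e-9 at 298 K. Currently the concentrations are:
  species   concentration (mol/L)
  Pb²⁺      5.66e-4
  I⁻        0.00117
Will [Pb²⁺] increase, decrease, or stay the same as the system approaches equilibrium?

(PbI₂ is a pure solid — omitted from Q.)
Q = [Pb²⁺]·[I⁻]² = (5.66e-4)·(0.00117)² = 7.75e-10
Q = 7.75e-10 < K = 8.39e-9: net forward reaction.
Pb²⁺ is a product, so it increases.

increase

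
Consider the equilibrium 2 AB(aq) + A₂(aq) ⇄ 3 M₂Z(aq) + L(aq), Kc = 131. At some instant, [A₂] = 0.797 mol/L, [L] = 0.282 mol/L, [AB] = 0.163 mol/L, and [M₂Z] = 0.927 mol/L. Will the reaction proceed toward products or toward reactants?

Qc = [M₂Z]³·[L] / ([AB]²·[A₂]) = (0.927)³·(0.282) / ((0.163)²·(0.797)) = 10.6
Qc = 10.6 < Kc = 131, so the forward reaction proceeds.

toward products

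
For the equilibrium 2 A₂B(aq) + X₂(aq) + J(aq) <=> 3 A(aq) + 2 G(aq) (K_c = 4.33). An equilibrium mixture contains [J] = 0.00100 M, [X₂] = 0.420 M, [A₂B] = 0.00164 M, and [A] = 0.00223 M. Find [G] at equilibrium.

[G] = 0.664 M

At equilibrium, K_c = [A]³·[G]² / ([A₂B]²·[X₂]·[J]) = 4.33.
(0.00223)³·([G])² / ((0.00164)²·(0.420)·(0.00100)) = 4.33
[G]² = 0.441 ⇒ [G] = 0.664 M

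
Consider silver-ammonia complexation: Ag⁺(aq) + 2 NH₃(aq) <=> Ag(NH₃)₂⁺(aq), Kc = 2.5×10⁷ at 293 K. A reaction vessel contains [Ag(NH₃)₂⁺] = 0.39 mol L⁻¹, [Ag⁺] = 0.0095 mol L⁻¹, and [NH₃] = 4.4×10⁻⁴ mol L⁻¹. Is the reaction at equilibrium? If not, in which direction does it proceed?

Qc = [Ag(NH₃)₂⁺] / ([Ag⁺]·[NH₃]²) = (0.39) / ((0.0095)·(4.4×10⁻⁴)²) = 2.1×10⁸
Qc = 2.1×10⁸ > Kc = 2.5×10⁷, so the reverse reaction proceeds.

reverse (toward reactants)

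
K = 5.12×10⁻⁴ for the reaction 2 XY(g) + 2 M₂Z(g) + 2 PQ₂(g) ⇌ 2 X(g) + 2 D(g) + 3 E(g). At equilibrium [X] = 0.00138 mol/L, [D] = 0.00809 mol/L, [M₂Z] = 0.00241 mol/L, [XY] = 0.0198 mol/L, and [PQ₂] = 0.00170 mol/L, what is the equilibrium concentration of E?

At equilibrium, K = [X]²·[D]²·[E]³ / ([XY]²·[M₂Z]²·[PQ₂]²) = 5.12×10⁻⁴.
(0.00138)²·(0.00809)²·([E])³ / ((0.0198)²·(0.00241)²·(0.00170)²) = 5.12×10⁻⁴
[E]³ = 2.70×10⁻⁸ ⇒ [E] = 0.00300 mol/L

[E] = 0.00300 mol/L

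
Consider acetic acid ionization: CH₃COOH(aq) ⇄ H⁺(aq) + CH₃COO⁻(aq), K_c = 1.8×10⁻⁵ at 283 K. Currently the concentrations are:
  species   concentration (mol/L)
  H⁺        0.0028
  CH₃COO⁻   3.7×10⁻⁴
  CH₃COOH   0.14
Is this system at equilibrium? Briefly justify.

no; Q < K, reaction proceeds forward

Q_c = [H⁺]·[CH₃COO⁻] / [CH₃COOH] = (0.0028)·(3.7×10⁻⁴) / (0.14) = 7.4×10⁻⁶
Q_c = 7.4×10⁻⁶ < K_c = 1.8×10⁻⁵: net forward reaction.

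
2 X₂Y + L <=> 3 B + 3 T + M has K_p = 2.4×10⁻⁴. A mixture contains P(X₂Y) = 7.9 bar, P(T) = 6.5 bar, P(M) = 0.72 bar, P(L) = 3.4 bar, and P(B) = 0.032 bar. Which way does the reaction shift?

Q_p = P(B)³·P(T)³·P(M) / (P(X₂Y)²·P(L)) = (0.032)³·(6.5)³·(0.72) / ((7.9)²·(3.4)) = 3.1×10⁻⁵
Q_p = 3.1×10⁻⁵ < K_p = 2.4×10⁻⁴, so the forward reaction proceeds.

toward products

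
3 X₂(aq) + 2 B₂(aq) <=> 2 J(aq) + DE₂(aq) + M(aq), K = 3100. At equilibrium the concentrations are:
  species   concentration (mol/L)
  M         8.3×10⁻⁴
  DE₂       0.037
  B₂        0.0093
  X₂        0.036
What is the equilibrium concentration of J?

At equilibrium, K = [J]²·[DE₂]·[M] / ([X₂]³·[B₂]²) = 3100.
([J])²·(0.037)·(8.3×10⁻⁴) / ((0.036)³·(0.0093)²) = 3100
[J]² = 0.407 ⇒ [J] = 0.64 mol/L

[J] = 0.64 mol/L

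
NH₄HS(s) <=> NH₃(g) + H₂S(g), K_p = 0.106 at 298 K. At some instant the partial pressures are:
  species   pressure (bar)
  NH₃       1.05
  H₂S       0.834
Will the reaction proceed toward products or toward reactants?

(NH₄HS is a pure solid — omitted from Q_p.)
Q_p = P(NH₃)·P(H₂S) = (1.05)·(0.834) = 0.876
Q_p = 0.876 > K_p = 0.106, so the reverse reaction proceeds.

toward reactants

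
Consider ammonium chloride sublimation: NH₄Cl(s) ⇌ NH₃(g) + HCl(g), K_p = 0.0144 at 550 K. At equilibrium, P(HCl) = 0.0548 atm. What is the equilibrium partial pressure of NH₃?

P(NH₃) = 0.263 atm

(NH₄Cl is a pure solid — omitted from K_p.)
At equilibrium, K_p = P(NH₃)·P(HCl) = 0.0144.
(P(NH₃))·(0.0548) = 0.0144
P(NH₃) = 0.263 atm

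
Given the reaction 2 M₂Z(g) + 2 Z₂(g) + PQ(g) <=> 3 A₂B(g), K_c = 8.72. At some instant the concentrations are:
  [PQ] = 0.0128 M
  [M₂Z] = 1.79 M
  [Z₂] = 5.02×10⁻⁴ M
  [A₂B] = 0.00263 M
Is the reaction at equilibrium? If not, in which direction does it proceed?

Q_c = [A₂B]³ / ([M₂Z]²·[Z₂]²·[PQ]) = (0.00263)³ / ((1.79)²·(5.02×10⁻⁴)²·(0.0128)) = 1.76
Q_c = 1.76 < K_c = 8.72, so the forward reaction proceeds.

toward products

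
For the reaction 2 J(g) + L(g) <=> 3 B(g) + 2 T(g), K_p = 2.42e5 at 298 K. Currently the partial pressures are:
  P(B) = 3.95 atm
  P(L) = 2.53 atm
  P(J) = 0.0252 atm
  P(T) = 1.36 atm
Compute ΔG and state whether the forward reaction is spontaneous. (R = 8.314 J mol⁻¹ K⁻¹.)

Q_p = P(B)³·P(T)² / (P(J)²·P(L)) = (3.95)³·(1.36)² / ((0.0252)²·(2.53)) = 70900
ΔG = RT ln(Q_p/K_p) = (8.314 J mol⁻¹ K⁻¹)(298 K) × ln(70900/2.42e5)
   = (2.478 kJ/mol)(-1.228) = -3.04 kJ/mol
ΔG < 0, so the forward reaction is spontaneous (proceeds forward).

ΔG = -3.04 kJ/mol; the forward reaction is spontaneous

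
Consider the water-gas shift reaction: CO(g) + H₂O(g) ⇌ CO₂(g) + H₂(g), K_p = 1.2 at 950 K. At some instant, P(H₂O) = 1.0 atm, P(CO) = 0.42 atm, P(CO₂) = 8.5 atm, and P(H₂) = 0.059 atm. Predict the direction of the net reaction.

Q_p = P(CO₂)·P(H₂) / (P(CO)·P(H₂O)) = (8.5)·(0.059) / ((0.42)·(1.0)) = 1.2
Q_p = 1.2 = K_p, so the system is already at equilibrium.

no net change (already at equilibrium)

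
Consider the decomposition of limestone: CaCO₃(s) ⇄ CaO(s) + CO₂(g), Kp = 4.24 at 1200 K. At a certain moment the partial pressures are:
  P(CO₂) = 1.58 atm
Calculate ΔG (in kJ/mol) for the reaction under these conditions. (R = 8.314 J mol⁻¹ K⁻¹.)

ΔG = -9.85 kJ/mol

(CaCO₃, CaO are pure solids — omitted from Qp.)
Qp = P(CO₂) = 1.58
ΔG = RT ln(Qp/Kp) = (8.314 J mol⁻¹ K⁻¹)(1200 K) × ln(1.58/4.24)
   = (9.977 kJ/mol)(-0.9871) = -9.85 kJ/mol
ΔG < 0, so the forward reaction is spontaneous (proceeds forward).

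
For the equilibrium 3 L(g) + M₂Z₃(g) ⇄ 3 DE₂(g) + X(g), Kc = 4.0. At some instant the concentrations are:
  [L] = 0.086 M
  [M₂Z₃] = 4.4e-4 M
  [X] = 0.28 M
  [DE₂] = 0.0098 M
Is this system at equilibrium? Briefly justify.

no; Q < K, reaction proceeds forward

Qc = [DE₂]³·[X] / ([L]³·[M₂Z₃]) = (0.0098)³·(0.28) / ((0.086)³·(4.4e-4)) = 0.94
Qc = 0.94 < Kc = 4.0: net forward reaction.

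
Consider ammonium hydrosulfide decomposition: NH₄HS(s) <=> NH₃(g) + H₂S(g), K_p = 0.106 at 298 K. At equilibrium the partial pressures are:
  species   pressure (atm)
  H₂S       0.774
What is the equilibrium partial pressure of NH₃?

P(NH₃) = 0.137 atm

(NH₄HS is a pure solid — omitted from K_p.)
At equilibrium, K_p = P(NH₃)·P(H₂S) = 0.106.
(P(NH₃))·(0.774) = 0.106
P(NH₃) = 0.137 atm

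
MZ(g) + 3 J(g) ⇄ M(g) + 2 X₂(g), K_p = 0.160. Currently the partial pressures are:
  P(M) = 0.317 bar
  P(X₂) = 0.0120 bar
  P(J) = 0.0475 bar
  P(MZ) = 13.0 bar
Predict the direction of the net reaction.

toward products

Q_p = P(M)·P(X₂)² / (P(MZ)·P(J)³) = (0.317)·(0.0120)² / ((13.0)·(0.0475)³) = 0.0328
Q_p = 0.0328 < K_p = 0.160, so the forward reaction proceeds.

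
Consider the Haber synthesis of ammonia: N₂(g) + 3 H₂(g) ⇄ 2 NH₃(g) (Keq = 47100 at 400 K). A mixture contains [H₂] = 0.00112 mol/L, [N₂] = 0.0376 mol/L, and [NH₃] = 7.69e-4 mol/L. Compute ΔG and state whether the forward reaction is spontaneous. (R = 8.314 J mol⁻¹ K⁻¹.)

ΔG = -4.78 kJ/mol; the forward reaction is spontaneous

Q = [NH₃]² / ([N₂]·[H₂]³) = (7.69e-4)² / ((0.0376)·(0.00112)³) = 11200
ΔG = RT ln(Q/Keq) = (8.314 J mol⁻¹ K⁻¹)(400 K) × ln(11200/47100)
   = (3.326 kJ/mol)(-1.436) = -4.78 kJ/mol
ΔG < 0, so the forward reaction is spontaneous (proceeds forward).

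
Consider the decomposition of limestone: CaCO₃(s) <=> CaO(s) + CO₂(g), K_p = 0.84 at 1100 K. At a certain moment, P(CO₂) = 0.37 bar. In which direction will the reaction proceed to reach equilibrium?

forward (toward products)

(CaCO₃, CaO are pure solids — omitted from Q_p.)
Q_p = P(CO₂) = 0.37
Q_p = 0.37 < K_p = 0.84, so the forward reaction proceeds.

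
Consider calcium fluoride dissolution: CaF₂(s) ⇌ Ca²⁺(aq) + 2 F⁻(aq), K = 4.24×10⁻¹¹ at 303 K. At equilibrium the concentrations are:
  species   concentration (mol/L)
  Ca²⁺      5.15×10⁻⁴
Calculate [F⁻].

(CaF₂ is a pure solid — omitted from K.)
At equilibrium, K = [Ca²⁺]·[F⁻]² = 4.24×10⁻¹¹.
(5.15×10⁻⁴)·([F⁻])² = 4.24×10⁻¹¹
[F⁻]² = 8.23×10⁻⁸ ⇒ [F⁻] = 2.87×10⁻⁴ mol/L

[F⁻] = 2.87×10⁻⁴ mol/L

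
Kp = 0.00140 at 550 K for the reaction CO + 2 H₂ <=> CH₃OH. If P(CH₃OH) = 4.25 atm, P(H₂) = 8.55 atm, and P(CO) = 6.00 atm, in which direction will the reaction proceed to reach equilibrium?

reverse (toward reactants)

Qp = P(CH₃OH) / (P(CO)·P(H₂)²) = (4.25) / ((6.00)·(8.55)²) = 0.00969
Qp = 0.00969 > Kp = 0.00140, so the reverse reaction proceeds.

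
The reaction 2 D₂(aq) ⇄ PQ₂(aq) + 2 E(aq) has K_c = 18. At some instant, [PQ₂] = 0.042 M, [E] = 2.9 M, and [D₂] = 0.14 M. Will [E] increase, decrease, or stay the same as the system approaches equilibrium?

stay the same

Q_c = [PQ₂]·[E]² / [D₂]² = (0.042)·(2.9)² / (0.14)² = 18
Q_c = 18 = K_c; the system is at equilibrium.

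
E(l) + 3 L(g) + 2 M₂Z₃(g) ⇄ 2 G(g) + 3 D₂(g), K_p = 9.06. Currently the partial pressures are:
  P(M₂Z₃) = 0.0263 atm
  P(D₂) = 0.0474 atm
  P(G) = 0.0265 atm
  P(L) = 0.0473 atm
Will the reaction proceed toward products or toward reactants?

forward (toward products)

(E is a pure liquid — omitted from Q_p.)
Q_p = P(G)²·P(D₂)³ / (P(L)³·P(M₂Z₃)²) = (0.0265)²·(0.0474)³ / ((0.0473)³·(0.0263)²) = 1.02
Q_p = 1.02 < K_p = 9.06, so the forward reaction proceeds.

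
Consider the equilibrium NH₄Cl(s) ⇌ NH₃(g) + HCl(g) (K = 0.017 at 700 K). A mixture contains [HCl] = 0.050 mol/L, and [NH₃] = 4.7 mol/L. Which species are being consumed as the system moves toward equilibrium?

NH₃, HCl (products)

(NH₄Cl is a pure solid — omitted from Q.)
Q = [NH₃]·[HCl] = (4.7)·(0.050) = 0.24
Q = 0.24 > K = 0.017: net reverse reaction.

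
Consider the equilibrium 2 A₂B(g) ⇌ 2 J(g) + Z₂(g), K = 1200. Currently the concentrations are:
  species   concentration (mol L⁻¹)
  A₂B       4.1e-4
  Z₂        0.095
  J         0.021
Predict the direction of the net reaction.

to the right

Q = [J]²·[Z₂] / [A₂B]² = (0.021)²·(0.095) / (4.1e-4)² = 250
Q = 250 < K = 1200, so the forward reaction proceeds.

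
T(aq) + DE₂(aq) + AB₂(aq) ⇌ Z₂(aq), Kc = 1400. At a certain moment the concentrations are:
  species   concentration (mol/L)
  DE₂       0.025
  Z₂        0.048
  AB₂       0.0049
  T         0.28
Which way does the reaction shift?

Qc = [Z₂] / ([T]·[DE₂]·[AB₂]) = (0.048) / ((0.28)·(0.025)·(0.0049)) = 1400
Qc = 1400 = Kc, so the system is already at equilibrium.

neither direction; the system is at equilibrium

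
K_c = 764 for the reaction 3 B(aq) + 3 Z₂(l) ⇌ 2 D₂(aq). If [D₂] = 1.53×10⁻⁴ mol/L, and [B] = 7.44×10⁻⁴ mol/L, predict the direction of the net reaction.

(Z₂ is a pure liquid — omitted from Q_c.)
Q_c = [D₂]² / [B]³ = (1.53×10⁻⁴)² / (7.44×10⁻⁴)³ = 56.8
Q_c = 56.8 < K_c = 764, so the forward reaction proceeds.

toward products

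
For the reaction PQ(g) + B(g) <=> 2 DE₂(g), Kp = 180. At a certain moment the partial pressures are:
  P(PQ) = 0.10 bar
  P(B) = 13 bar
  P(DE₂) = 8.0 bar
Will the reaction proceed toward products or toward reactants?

toward products

Qp = P(DE₂)² / (P(PQ)·P(B)) = (8.0)² / ((0.10)·(13)) = 49
Qp = 49 < Kp = 180, so the forward reaction proceeds.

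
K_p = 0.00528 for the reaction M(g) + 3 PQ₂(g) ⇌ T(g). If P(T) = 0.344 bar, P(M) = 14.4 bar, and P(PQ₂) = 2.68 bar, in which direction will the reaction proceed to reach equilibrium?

toward products

Q_p = P(T) / (P(M)·P(PQ₂)³) = (0.344) / ((14.4)·(2.68)³) = 0.00124
Q_p = 0.00124 < K_p = 0.00528, so the forward reaction proceeds.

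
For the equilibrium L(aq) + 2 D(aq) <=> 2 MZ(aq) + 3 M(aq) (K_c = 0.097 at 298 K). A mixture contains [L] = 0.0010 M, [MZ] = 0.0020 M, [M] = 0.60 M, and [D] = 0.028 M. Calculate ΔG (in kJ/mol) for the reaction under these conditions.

Q_c = [MZ]²·[M]³ / ([L]·[D]²) = (0.0020)²·(0.60)³ / ((0.0010)·(0.028)²) = 1.10
ΔG = RT ln(Q_c/K_c) = (8.314 J mol⁻¹ K⁻¹)(298 K) × ln(1.10/0.097)
   = (2.478 kJ/mol)(2.428) = 6.02 kJ/mol
ΔG > 0, so the forward reaction is non-spontaneous (proceeds in reverse).

ΔG = 6.02 kJ/mol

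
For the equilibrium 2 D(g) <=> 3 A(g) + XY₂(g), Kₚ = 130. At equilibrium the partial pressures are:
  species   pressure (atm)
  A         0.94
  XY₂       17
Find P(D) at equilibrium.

At equilibrium, Kₚ = P(A)³·P(XY₂) / P(D)² = 130.
(0.94)³·(17) / (P(D))² = 130
P(D)² = 0.109 ⇒ P(D) = 0.33 atm

P(D) = 0.33 atm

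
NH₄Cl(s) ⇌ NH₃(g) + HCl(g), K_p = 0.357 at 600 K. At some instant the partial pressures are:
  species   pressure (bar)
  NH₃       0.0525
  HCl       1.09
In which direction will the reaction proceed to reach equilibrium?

(NH₄Cl is a pure solid — omitted from Q_p.)
Q_p = P(NH₃)·P(HCl) = (0.0525)·(1.09) = 0.0572
Q_p = 0.0572 < K_p = 0.357, so the forward reaction proceeds.

toward products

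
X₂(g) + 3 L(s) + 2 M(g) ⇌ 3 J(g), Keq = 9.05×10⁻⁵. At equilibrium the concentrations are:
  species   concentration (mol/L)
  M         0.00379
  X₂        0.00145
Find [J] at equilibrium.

[J] = 1.24×10⁻⁴ mol/L

(L is a pure solid — omitted from Keq.)
At equilibrium, Keq = [J]³ / ([X₂]·[M]²) = 9.05×10⁻⁵.
([J])³ / ((0.00145)·(0.00379)²) = 9.05×10⁻⁵
[J]³ = 1.88×10⁻¹² ⇒ [J] = 1.24×10⁻⁴ mol/L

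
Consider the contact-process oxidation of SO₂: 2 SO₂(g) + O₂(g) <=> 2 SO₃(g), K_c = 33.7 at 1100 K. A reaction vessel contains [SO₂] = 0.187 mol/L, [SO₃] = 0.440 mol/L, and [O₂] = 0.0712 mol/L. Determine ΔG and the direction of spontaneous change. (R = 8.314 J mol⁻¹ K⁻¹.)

ΔG = 7.65 kJ/mol; the forward reaction is non-spontaneous

Q_c = [SO₃]² / ([SO₂]²·[O₂]) = (0.440)² / ((0.187)²·(0.0712)) = 77.8
ΔG = RT ln(Q_c/K_c) = (8.314 J mol⁻¹ K⁻¹)(1100 K) × ln(77.8/33.7)
   = (9.145 kJ/mol)(0.8366) = 7.65 kJ/mol
ΔG > 0, so the forward reaction is non-spontaneous (proceeds in reverse).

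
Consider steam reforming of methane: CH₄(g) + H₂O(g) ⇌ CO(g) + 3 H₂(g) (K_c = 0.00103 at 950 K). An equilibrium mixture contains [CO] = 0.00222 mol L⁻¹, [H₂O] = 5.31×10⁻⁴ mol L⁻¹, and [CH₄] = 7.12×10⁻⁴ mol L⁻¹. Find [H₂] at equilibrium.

At equilibrium, K_c = [CO]·[H₂]³ / ([CH₄]·[H₂O]) = 0.00103.
(0.00222)·([H₂])³ / ((7.12×10⁻⁴)·(5.31×10⁻⁴)) = 0.00103
[H₂]³ = 1.75×10⁻⁷ ⇒ [H₂] = 0.00560 mol L⁻¹

[H₂] = 0.00560 mol L⁻¹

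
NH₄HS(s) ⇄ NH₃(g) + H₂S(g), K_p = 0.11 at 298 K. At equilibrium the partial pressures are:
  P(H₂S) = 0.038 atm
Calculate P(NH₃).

P(NH₃) = 2.9 atm

(NH₄HS is a pure solid — omitted from K_p.)
At equilibrium, K_p = P(NH₃)·P(H₂S) = 0.11.
(P(NH₃))·(0.038) = 0.11
P(NH₃) = 2.89 = 2.9 atm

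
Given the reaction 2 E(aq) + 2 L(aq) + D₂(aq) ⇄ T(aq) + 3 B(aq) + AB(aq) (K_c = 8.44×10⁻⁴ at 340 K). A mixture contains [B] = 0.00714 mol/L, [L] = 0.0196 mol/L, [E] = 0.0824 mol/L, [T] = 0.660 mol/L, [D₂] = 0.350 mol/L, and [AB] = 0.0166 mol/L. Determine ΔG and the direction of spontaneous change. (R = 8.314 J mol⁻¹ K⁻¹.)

Q_c = [T]·[B]³·[AB] / ([E]²·[L]²·[D₂]) = (0.660)·(0.00714)³·(0.0166) / ((0.0824)²·(0.0196)²·(0.350)) = 0.00437
ΔG = RT ln(Q_c/K_c) = (8.314 J mol⁻¹ K⁻¹)(340 K) × ln(0.00437/8.44×10⁻⁴)
   = (2.827 kJ/mol)(1.644) = 4.65 kJ/mol
ΔG > 0, so the forward reaction is non-spontaneous (proceeds in reverse).

ΔG = 4.65 kJ/mol; the forward reaction is non-spontaneous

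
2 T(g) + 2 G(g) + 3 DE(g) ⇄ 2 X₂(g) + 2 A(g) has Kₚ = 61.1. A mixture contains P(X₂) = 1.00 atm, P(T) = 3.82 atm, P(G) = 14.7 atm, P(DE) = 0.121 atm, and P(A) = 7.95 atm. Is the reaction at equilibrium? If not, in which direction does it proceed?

forward (toward products)

Qₚ = P(X₂)²·P(A)² / (P(T)²·P(G)²·P(DE)³) = (1.00)²·(7.95)² / ((3.82)²·(14.7)²·(0.121)³) = 11.3
Qₚ = 11.3 < Kₚ = 61.1, so the forward reaction proceeds.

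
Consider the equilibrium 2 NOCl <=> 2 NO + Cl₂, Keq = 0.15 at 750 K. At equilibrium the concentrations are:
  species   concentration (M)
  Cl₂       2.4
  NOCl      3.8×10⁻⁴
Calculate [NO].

[NO] = 9.5×10⁻⁵ M

At equilibrium, Keq = [NO]²·[Cl₂] / [NOCl]² = 0.15.
([NO])²·(2.4) / (3.8×10⁻⁴)² = 0.15
[NO]² = 9.03×10⁻⁹ ⇒ [NO] = 9.5×10⁻⁵ M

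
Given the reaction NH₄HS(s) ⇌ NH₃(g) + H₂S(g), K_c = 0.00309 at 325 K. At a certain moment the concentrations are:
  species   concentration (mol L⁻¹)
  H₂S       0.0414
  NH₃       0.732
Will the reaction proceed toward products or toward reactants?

(NH₄HS is a pure solid — omitted from Q_c.)
Q_c = [NH₃]·[H₂S] = (0.732)·(0.0414) = 0.0303
Q_c = 0.0303 > K_c = 0.00309, so the reverse reaction proceeds.

to the left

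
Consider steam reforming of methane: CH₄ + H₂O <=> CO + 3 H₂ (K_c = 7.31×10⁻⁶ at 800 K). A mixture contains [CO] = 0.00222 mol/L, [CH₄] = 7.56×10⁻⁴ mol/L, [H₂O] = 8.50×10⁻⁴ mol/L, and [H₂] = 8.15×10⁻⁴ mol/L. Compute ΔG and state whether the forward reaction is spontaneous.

ΔG = -9.07 kJ/mol; the forward reaction is spontaneous

Q_c = [CO]·[H₂]³ / ([CH₄]·[H₂O]) = (0.00222)·(8.15×10⁻⁴)³ / ((7.56×10⁻⁴)·(8.50×10⁻⁴)) = 1.87×10⁻⁶
ΔG = RT ln(Q_c/K_c) = (8.314 J mol⁻¹ K⁻¹)(800 K) × ln(1.87×10⁻⁶/7.31×10⁻⁶)
   = (6.651 kJ/mol)(-1.363) = -9.07 kJ/mol
ΔG < 0, so the forward reaction is spontaneous (proceeds forward).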